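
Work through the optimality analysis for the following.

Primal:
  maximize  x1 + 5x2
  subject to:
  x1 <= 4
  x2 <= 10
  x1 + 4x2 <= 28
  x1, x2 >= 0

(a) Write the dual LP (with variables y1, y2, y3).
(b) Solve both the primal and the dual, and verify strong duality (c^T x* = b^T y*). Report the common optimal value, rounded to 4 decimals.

The standard primal-dual pair for 'max c^T x s.t. A x <= b, x >= 0' is:
  Dual:  min b^T y  s.t.  A^T y >= c,  y >= 0.

So the dual LP is:
  minimize  4y1 + 10y2 + 28y3
  subject to:
    y1 + y3 >= 1
    y2 + 4y3 >= 5
    y1, y2, y3 >= 0

Solving the primal: x* = (0, 7).
  primal value c^T x* = 35.
Solving the dual: y* = (0, 0, 1.25).
  dual value b^T y* = 35.
Strong duality: c^T x* = b^T y*. Confirmed.

35


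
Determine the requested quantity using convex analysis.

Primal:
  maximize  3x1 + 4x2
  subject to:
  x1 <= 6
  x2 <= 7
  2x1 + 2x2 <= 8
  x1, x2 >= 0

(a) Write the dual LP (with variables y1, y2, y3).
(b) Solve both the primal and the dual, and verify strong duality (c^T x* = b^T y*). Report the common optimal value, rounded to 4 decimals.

The standard primal-dual pair for 'max c^T x s.t. A x <= b, x >= 0' is:
  Dual:  min b^T y  s.t.  A^T y >= c,  y >= 0.

So the dual LP is:
  minimize  6y1 + 7y2 + 8y3
  subject to:
    y1 + 2y3 >= 3
    y2 + 2y3 >= 4
    y1, y2, y3 >= 0

Solving the primal: x* = (0, 4).
  primal value c^T x* = 16.
Solving the dual: y* = (0, 0, 2).
  dual value b^T y* = 16.
Strong duality: c^T x* = b^T y*. Confirmed.

16


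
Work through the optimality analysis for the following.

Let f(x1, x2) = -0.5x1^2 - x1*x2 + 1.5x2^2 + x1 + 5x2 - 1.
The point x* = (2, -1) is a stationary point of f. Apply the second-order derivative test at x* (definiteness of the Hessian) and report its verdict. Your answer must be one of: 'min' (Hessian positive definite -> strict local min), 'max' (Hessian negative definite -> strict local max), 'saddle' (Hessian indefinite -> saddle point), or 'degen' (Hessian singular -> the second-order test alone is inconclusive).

Compute the Hessian H = grad^2 f:
  H = [[-1, -1], [-1, 3]]
Verify stationarity: grad f(x*) = H x* + g = (0, 0).
Eigenvalues of H: -1.2361, 3.2361.
Eigenvalues have mixed signs, so H is indefinite -> x* is a saddle point.

saddle


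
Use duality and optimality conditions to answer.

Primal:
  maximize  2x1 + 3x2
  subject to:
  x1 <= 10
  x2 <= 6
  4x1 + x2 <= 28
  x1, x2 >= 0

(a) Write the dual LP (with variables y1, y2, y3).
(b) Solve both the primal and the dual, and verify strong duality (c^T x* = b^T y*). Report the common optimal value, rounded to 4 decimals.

The standard primal-dual pair for 'max c^T x s.t. A x <= b, x >= 0' is:
  Dual:  min b^T y  s.t.  A^T y >= c,  y >= 0.

So the dual LP is:
  minimize  10y1 + 6y2 + 28y3
  subject to:
    y1 + 4y3 >= 2
    y2 + y3 >= 3
    y1, y2, y3 >= 0

Solving the primal: x* = (5.5, 6).
  primal value c^T x* = 29.
Solving the dual: y* = (0, 2.5, 0.5).
  dual value b^T y* = 29.
Strong duality: c^T x* = b^T y*. Confirmed.

29


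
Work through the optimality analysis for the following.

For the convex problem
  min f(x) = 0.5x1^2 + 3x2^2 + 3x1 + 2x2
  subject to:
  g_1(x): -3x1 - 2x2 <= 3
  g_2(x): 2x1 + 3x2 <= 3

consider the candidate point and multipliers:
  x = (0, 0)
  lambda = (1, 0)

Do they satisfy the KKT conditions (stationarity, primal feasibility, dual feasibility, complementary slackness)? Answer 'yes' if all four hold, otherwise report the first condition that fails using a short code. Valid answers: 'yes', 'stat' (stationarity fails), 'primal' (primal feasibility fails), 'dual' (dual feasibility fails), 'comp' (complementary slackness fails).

Gradient of f: grad f(x) = Q x + c = (3, 2)
Constraint values g_i(x) = a_i^T x - b_i:
  g_1((0, 0)) = -3
  g_2((0, 0)) = -3
Stationarity residual: grad f(x) + sum_i lambda_i a_i = (0, 0)
  -> stationarity OK
Primal feasibility (all g_i <= 0): OK
Dual feasibility (all lambda_i >= 0): OK
Complementary slackness (lambda_i * g_i(x) = 0 for all i): FAILS

Verdict: the first failing condition is complementary_slackness -> comp.

comp


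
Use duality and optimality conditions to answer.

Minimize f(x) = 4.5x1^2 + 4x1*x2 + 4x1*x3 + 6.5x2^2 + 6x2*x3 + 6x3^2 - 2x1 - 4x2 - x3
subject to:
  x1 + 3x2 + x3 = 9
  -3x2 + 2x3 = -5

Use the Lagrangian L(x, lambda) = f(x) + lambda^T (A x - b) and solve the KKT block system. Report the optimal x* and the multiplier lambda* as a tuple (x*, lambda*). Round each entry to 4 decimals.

Form the Lagrangian:
  L(x, lambda) = (1/2) x^T Q x + c^T x + lambda^T (A x - b)
Stationarity (grad_x L = 0): Q x + c + A^T lambda = 0.
Primal feasibility: A x = b.

This gives the KKT block system:
  [ Q   A^T ] [ x     ]   [-c ]
  [ A    0  ] [ lambda ] = [ b ]

Solving the linear system:
  x*      = (0.6506, 2.411, 1.1165)
  lambda* = (-17.9651, -5.7504)
  f(x*)   = 60.4359

x* = (0.6506, 2.411, 1.1165), lambda* = (-17.9651, -5.7504)


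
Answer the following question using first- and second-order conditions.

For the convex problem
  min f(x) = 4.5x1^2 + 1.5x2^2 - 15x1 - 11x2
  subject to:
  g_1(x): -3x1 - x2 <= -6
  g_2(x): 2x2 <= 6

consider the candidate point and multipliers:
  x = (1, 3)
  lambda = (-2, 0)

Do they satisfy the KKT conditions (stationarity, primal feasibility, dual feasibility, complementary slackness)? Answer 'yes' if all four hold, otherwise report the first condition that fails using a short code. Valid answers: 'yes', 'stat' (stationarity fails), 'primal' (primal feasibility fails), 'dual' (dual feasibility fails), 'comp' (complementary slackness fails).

Gradient of f: grad f(x) = Q x + c = (-6, -2)
Constraint values g_i(x) = a_i^T x - b_i:
  g_1((1, 3)) = 0
  g_2((1, 3)) = 0
Stationarity residual: grad f(x) + sum_i lambda_i a_i = (0, 0)
  -> stationarity OK
Primal feasibility (all g_i <= 0): OK
Dual feasibility (all lambda_i >= 0): FAILS
Complementary slackness (lambda_i * g_i(x) = 0 for all i): OK

Verdict: the first failing condition is dual_feasibility -> dual.

dual


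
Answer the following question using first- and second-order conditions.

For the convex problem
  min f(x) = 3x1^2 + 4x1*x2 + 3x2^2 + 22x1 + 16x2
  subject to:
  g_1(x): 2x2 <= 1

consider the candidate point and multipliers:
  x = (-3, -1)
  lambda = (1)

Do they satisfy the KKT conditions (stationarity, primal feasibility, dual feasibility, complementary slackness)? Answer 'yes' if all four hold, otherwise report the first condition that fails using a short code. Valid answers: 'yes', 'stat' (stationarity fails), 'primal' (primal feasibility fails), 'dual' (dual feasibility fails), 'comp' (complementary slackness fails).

Gradient of f: grad f(x) = Q x + c = (0, -2)
Constraint values g_i(x) = a_i^T x - b_i:
  g_1((-3, -1)) = -3
Stationarity residual: grad f(x) + sum_i lambda_i a_i = (0, 0)
  -> stationarity OK
Primal feasibility (all g_i <= 0): OK
Dual feasibility (all lambda_i >= 0): OK
Complementary slackness (lambda_i * g_i(x) = 0 for all i): FAILS

Verdict: the first failing condition is complementary_slackness -> comp.

comp


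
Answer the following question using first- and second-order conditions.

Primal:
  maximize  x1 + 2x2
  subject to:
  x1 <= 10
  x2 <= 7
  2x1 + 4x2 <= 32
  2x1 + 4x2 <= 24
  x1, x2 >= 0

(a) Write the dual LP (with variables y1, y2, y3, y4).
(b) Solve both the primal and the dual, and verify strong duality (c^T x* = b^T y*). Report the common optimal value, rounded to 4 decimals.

The standard primal-dual pair for 'max c^T x s.t. A x <= b, x >= 0' is:
  Dual:  min b^T y  s.t.  A^T y >= c,  y >= 0.

So the dual LP is:
  minimize  10y1 + 7y2 + 32y3 + 24y4
  subject to:
    y1 + 2y3 + 2y4 >= 1
    y2 + 4y3 + 4y4 >= 2
    y1, y2, y3, y4 >= 0

Solving the primal: x* = (0, 6).
  primal value c^T x* = 12.
Solving the dual: y* = (0, 0, 0, 0.5).
  dual value b^T y* = 12.
Strong duality: c^T x* = b^T y*. Confirmed.

12


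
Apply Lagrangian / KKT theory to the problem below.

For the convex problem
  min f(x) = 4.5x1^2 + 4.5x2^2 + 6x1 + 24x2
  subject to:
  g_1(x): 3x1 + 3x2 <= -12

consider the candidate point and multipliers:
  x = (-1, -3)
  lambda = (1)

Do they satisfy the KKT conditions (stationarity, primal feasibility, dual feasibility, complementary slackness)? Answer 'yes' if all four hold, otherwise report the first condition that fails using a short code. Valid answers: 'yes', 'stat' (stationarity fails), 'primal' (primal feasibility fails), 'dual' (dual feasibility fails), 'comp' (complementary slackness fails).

Gradient of f: grad f(x) = Q x + c = (-3, -3)
Constraint values g_i(x) = a_i^T x - b_i:
  g_1((-1, -3)) = 0
Stationarity residual: grad f(x) + sum_i lambda_i a_i = (0, 0)
  -> stationarity OK
Primal feasibility (all g_i <= 0): OK
Dual feasibility (all lambda_i >= 0): OK
Complementary slackness (lambda_i * g_i(x) = 0 for all i): OK

Verdict: yes, KKT holds.

yes


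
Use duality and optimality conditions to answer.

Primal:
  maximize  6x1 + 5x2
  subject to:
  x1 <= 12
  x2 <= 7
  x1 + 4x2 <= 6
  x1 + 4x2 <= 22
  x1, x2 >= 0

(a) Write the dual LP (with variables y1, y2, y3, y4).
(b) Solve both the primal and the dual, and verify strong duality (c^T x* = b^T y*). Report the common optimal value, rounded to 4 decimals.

The standard primal-dual pair for 'max c^T x s.t. A x <= b, x >= 0' is:
  Dual:  min b^T y  s.t.  A^T y >= c,  y >= 0.

So the dual LP is:
  minimize  12y1 + 7y2 + 6y3 + 22y4
  subject to:
    y1 + y3 + y4 >= 6
    y2 + 4y3 + 4y4 >= 5
    y1, y2, y3, y4 >= 0

Solving the primal: x* = (6, 0).
  primal value c^T x* = 36.
Solving the dual: y* = (0, 0, 6, 0).
  dual value b^T y* = 36.
Strong duality: c^T x* = b^T y*. Confirmed.

36


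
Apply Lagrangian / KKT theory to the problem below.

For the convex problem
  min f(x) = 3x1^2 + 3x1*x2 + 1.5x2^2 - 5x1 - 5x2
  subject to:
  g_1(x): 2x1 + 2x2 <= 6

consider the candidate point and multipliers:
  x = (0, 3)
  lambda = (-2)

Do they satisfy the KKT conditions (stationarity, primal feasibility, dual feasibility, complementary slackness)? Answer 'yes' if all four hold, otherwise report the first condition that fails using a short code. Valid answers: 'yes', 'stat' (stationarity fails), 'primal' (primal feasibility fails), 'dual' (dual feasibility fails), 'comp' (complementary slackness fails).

Gradient of f: grad f(x) = Q x + c = (4, 4)
Constraint values g_i(x) = a_i^T x - b_i:
  g_1((0, 3)) = 0
Stationarity residual: grad f(x) + sum_i lambda_i a_i = (0, 0)
  -> stationarity OK
Primal feasibility (all g_i <= 0): OK
Dual feasibility (all lambda_i >= 0): FAILS
Complementary slackness (lambda_i * g_i(x) = 0 for all i): OK

Verdict: the first failing condition is dual_feasibility -> dual.

dual


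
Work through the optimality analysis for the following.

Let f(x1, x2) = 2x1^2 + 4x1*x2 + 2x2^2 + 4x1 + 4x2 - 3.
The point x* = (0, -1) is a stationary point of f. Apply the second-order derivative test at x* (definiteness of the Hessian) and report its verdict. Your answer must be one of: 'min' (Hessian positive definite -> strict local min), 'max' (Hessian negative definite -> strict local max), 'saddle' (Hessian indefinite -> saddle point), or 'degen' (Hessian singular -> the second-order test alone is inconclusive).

Compute the Hessian H = grad^2 f:
  H = [[4, 4], [4, 4]]
Verify stationarity: grad f(x*) = H x* + g = (0, 0).
Eigenvalues of H: 0, 8.
H has a zero eigenvalue (singular; positive semidefinite but not definite), so H is neither positive definite, negative definite, nor indefinite. The second-order test alone is inconclusive -> degen.
(Indeed, f is constant along the null direction of H through x*, so x* is not a strict local extremum.)

degen


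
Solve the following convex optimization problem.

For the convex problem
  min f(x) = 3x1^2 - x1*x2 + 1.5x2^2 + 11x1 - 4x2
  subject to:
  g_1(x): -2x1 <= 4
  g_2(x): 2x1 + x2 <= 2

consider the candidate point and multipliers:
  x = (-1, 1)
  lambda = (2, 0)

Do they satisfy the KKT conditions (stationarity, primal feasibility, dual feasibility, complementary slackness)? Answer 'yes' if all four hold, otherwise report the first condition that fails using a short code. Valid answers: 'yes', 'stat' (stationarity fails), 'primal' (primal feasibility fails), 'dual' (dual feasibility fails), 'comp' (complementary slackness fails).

Gradient of f: grad f(x) = Q x + c = (4, 0)
Constraint values g_i(x) = a_i^T x - b_i:
  g_1((-1, 1)) = -2
  g_2((-1, 1)) = -3
Stationarity residual: grad f(x) + sum_i lambda_i a_i = (0, 0)
  -> stationarity OK
Primal feasibility (all g_i <= 0): OK
Dual feasibility (all lambda_i >= 0): OK
Complementary slackness (lambda_i * g_i(x) = 0 for all i): FAILS

Verdict: the first failing condition is complementary_slackness -> comp.

comp


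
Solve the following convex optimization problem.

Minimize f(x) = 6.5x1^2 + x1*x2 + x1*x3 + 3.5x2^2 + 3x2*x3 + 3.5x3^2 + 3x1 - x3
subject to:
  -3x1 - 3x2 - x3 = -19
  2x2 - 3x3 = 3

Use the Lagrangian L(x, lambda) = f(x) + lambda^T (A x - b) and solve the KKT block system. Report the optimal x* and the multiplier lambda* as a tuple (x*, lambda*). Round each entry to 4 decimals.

Form the Lagrangian:
  L(x, lambda) = (1/2) x^T Q x + c^T x + lambda^T (A x - b)
Stationarity (grad_x L = 0): Q x + c + A^T lambda = 0.
Primal feasibility: A x = b.

This gives the KKT block system:
  [ Q   A^T ] [ x     ]   [-c ]
  [ A    0  ] [ lambda ] = [ b ]

Solving the linear system:
  x*      = (2.2854, 3.5847, 1.3898)
  lambda* = (12.5616, 3.0687)
  f(x*)   = 117.4654

x* = (2.2854, 3.5847, 1.3898), lambda* = (12.5616, 3.0687)


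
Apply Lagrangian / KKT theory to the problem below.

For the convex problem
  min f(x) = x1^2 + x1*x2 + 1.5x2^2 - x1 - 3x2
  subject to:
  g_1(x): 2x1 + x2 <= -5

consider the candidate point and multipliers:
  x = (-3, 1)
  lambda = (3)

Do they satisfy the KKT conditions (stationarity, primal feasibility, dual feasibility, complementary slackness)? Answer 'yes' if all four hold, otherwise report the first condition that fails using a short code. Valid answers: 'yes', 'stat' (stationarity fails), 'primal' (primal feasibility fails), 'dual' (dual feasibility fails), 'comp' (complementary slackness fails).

Gradient of f: grad f(x) = Q x + c = (-6, -3)
Constraint values g_i(x) = a_i^T x - b_i:
  g_1((-3, 1)) = 0
Stationarity residual: grad f(x) + sum_i lambda_i a_i = (0, 0)
  -> stationarity OK
Primal feasibility (all g_i <= 0): OK
Dual feasibility (all lambda_i >= 0): OK
Complementary slackness (lambda_i * g_i(x) = 0 for all i): OK

Verdict: yes, KKT holds.

yes


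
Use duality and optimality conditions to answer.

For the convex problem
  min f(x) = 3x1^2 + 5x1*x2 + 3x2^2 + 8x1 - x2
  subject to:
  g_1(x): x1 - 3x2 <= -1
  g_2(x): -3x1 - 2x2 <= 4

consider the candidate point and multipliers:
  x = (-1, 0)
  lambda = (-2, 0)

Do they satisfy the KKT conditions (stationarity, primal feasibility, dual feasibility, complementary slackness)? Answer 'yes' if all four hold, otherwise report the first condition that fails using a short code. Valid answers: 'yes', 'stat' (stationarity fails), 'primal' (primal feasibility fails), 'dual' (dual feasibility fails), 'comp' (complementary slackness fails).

Gradient of f: grad f(x) = Q x + c = (2, -6)
Constraint values g_i(x) = a_i^T x - b_i:
  g_1((-1, 0)) = 0
  g_2((-1, 0)) = -1
Stationarity residual: grad f(x) + sum_i lambda_i a_i = (0, 0)
  -> stationarity OK
Primal feasibility (all g_i <= 0): OK
Dual feasibility (all lambda_i >= 0): FAILS
Complementary slackness (lambda_i * g_i(x) = 0 for all i): OK

Verdict: the first failing condition is dual_feasibility -> dual.

dual


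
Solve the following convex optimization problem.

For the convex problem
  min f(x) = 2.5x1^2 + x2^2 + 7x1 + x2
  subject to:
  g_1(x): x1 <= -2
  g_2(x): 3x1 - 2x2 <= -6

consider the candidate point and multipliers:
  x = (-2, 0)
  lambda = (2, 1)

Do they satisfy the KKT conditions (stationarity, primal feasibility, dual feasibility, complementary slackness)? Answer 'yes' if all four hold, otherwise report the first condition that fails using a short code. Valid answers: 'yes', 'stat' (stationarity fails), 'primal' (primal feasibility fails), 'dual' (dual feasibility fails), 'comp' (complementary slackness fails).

Gradient of f: grad f(x) = Q x + c = (-3, 1)
Constraint values g_i(x) = a_i^T x - b_i:
  g_1((-2, 0)) = 0
  g_2((-2, 0)) = 0
Stationarity residual: grad f(x) + sum_i lambda_i a_i = (2, -1)
  -> stationarity FAILS
Primal feasibility (all g_i <= 0): OK
Dual feasibility (all lambda_i >= 0): OK
Complementary slackness (lambda_i * g_i(x) = 0 for all i): OK

Verdict: the first failing condition is stationarity -> stat.

stat


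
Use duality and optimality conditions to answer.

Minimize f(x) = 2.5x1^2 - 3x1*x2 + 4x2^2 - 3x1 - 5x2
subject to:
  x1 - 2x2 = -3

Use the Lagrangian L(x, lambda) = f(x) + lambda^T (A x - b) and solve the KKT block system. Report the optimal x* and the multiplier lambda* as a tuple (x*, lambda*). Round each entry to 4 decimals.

Form the Lagrangian:
  L(x, lambda) = (1/2) x^T Q x + c^T x + lambda^T (A x - b)
Stationarity (grad_x L = 0): Q x + c + A^T lambda = 0.
Primal feasibility: A x = b.

This gives the KKT block system:
  [ Q   A^T ] [ x     ]   [-c ]
  [ A    0  ] [ lambda ] = [ b ]

Solving the linear system:
  x*      = (1, 2)
  lambda* = (4)
  f(x*)   = -0.5

x* = (1, 2), lambda* = (4)


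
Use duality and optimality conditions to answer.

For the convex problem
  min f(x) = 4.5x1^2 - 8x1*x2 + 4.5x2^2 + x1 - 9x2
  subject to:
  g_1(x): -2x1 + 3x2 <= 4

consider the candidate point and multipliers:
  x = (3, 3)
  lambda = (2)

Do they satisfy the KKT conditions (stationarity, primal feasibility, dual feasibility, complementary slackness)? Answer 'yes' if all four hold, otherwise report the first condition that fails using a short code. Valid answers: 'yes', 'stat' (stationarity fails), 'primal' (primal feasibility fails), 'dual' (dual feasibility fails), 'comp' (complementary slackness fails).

Gradient of f: grad f(x) = Q x + c = (4, -6)
Constraint values g_i(x) = a_i^T x - b_i:
  g_1((3, 3)) = -1
Stationarity residual: grad f(x) + sum_i lambda_i a_i = (0, 0)
  -> stationarity OK
Primal feasibility (all g_i <= 0): OK
Dual feasibility (all lambda_i >= 0): OK
Complementary slackness (lambda_i * g_i(x) = 0 for all i): FAILS

Verdict: the first failing condition is complementary_slackness -> comp.

comp


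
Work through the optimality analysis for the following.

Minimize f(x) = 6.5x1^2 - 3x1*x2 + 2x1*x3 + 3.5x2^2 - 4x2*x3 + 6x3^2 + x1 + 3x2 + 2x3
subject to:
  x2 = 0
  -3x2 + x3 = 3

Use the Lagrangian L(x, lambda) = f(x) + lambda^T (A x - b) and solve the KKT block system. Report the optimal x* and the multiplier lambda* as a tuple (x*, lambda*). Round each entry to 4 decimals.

Form the Lagrangian:
  L(x, lambda) = (1/2) x^T Q x + c^T x + lambda^T (A x - b)
Stationarity (grad_x L = 0): Q x + c + A^T lambda = 0.
Primal feasibility: A x = b.

This gives the KKT block system:
  [ Q   A^T ] [ x     ]   [-c ]
  [ A    0  ] [ lambda ] = [ b ]

Solving the linear system:
  x*      = (-0.5385, 0, 3)
  lambda* = (-103.3846, -36.9231)
  f(x*)   = 58.1154

x* = (-0.5385, 0, 3), lambda* = (-103.3846, -36.9231)


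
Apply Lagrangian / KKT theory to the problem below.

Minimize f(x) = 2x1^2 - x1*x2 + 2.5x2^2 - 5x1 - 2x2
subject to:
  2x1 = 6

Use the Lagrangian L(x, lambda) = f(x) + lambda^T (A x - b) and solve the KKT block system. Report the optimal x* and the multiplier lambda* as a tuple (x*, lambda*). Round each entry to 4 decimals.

Form the Lagrangian:
  L(x, lambda) = (1/2) x^T Q x + c^T x + lambda^T (A x - b)
Stationarity (grad_x L = 0): Q x + c + A^T lambda = 0.
Primal feasibility: A x = b.

This gives the KKT block system:
  [ Q   A^T ] [ x     ]   [-c ]
  [ A    0  ] [ lambda ] = [ b ]

Solving the linear system:
  x*      = (3, 1)
  lambda* = (-3)
  f(x*)   = 0.5

x* = (3, 1), lambda* = (-3)


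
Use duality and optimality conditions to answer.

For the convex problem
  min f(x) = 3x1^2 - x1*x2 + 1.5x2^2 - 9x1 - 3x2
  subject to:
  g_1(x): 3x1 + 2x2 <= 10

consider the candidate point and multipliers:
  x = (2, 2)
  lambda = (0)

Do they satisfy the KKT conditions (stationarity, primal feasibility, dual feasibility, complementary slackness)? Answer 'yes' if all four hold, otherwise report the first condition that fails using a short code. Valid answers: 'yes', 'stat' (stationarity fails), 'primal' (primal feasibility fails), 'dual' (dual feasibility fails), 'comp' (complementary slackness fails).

Gradient of f: grad f(x) = Q x + c = (1, 1)
Constraint values g_i(x) = a_i^T x - b_i:
  g_1((2, 2)) = 0
Stationarity residual: grad f(x) + sum_i lambda_i a_i = (1, 1)
  -> stationarity FAILS
Primal feasibility (all g_i <= 0): OK
Dual feasibility (all lambda_i >= 0): OK
Complementary slackness (lambda_i * g_i(x) = 0 for all i): OK

Verdict: the first failing condition is stationarity -> stat.

stat


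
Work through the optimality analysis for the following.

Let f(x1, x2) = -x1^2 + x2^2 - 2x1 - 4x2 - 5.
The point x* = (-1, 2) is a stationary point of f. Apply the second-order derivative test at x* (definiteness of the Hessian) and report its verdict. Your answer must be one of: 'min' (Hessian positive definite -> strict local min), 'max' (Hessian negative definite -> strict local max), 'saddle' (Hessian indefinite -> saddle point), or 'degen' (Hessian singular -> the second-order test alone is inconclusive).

Compute the Hessian H = grad^2 f:
  H = [[-2, 0], [0, 2]]
Verify stationarity: grad f(x*) = H x* + g = (0, 0).
Eigenvalues of H: -2, 2.
Eigenvalues have mixed signs, so H is indefinite -> x* is a saddle point.

saddle


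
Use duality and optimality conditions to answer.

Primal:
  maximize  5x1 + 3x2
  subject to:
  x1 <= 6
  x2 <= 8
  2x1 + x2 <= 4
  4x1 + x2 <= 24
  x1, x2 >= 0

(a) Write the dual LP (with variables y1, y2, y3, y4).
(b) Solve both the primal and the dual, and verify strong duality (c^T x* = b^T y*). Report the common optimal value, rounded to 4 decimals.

The standard primal-dual pair for 'max c^T x s.t. A x <= b, x >= 0' is:
  Dual:  min b^T y  s.t.  A^T y >= c,  y >= 0.

So the dual LP is:
  minimize  6y1 + 8y2 + 4y3 + 24y4
  subject to:
    y1 + 2y3 + 4y4 >= 5
    y2 + y3 + y4 >= 3
    y1, y2, y3, y4 >= 0

Solving the primal: x* = (0, 4).
  primal value c^T x* = 12.
Solving the dual: y* = (0, 0, 3, 0).
  dual value b^T y* = 12.
Strong duality: c^T x* = b^T y*. Confirmed.

12


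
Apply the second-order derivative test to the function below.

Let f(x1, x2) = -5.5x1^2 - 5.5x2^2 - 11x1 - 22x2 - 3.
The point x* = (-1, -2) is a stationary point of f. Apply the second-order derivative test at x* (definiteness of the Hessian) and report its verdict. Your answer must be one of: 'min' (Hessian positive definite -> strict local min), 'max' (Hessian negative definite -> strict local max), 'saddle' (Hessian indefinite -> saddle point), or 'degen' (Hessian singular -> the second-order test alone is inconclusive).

Compute the Hessian H = grad^2 f:
  H = [[-11, 0], [0, -11]]
Verify stationarity: grad f(x*) = H x* + g = (0, 0).
Eigenvalues of H: -11, -11.
Both eigenvalues < 0, so H is negative definite -> x* is a strict local max.

max


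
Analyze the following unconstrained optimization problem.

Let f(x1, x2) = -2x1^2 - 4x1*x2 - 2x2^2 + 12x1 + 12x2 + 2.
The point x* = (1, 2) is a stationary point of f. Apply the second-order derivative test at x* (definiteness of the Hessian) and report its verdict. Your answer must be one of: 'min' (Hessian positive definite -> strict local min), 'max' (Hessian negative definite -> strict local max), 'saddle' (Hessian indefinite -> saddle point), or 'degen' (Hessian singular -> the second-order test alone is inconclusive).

Compute the Hessian H = grad^2 f:
  H = [[-4, -4], [-4, -4]]
Verify stationarity: grad f(x*) = H x* + g = (0, 0).
Eigenvalues of H: -8, 0.
H has a zero eigenvalue (singular; negative semidefinite but not definite), so H is neither positive definite, negative definite, nor indefinite. The second-order test alone is inconclusive -> degen.
(Indeed, f is constant along the null direction of H through x*, so x* is not a strict local extremum.)

degen


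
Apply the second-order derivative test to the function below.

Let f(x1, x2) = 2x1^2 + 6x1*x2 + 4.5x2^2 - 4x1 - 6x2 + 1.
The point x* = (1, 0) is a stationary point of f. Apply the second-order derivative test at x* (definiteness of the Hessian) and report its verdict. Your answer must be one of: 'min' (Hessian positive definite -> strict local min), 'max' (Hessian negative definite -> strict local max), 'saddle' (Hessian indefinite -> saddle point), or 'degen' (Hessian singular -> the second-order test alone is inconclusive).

Compute the Hessian H = grad^2 f:
  H = [[4, 6], [6, 9]]
Verify stationarity: grad f(x*) = H x* + g = (0, 0).
Eigenvalues of H: 0, 13.
H has a zero eigenvalue (singular; positive semidefinite but not definite), so H is neither positive definite, negative definite, nor indefinite. The second-order test alone is inconclusive -> degen.
(Indeed, f is constant along the null direction of H through x*, so x* is not a strict local extremum.)

degen


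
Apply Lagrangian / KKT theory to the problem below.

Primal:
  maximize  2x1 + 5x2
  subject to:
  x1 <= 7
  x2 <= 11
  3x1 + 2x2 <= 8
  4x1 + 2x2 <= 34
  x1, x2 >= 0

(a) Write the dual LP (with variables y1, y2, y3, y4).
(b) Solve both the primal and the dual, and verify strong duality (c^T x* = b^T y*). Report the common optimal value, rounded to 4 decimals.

The standard primal-dual pair for 'max c^T x s.t. A x <= b, x >= 0' is:
  Dual:  min b^T y  s.t.  A^T y >= c,  y >= 0.

So the dual LP is:
  minimize  7y1 + 11y2 + 8y3 + 34y4
  subject to:
    y1 + 3y3 + 4y4 >= 2
    y2 + 2y3 + 2y4 >= 5
    y1, y2, y3, y4 >= 0

Solving the primal: x* = (0, 4).
  primal value c^T x* = 20.
Solving the dual: y* = (0, 0, 2.5, 0).
  dual value b^T y* = 20.
Strong duality: c^T x* = b^T y*. Confirmed.

20


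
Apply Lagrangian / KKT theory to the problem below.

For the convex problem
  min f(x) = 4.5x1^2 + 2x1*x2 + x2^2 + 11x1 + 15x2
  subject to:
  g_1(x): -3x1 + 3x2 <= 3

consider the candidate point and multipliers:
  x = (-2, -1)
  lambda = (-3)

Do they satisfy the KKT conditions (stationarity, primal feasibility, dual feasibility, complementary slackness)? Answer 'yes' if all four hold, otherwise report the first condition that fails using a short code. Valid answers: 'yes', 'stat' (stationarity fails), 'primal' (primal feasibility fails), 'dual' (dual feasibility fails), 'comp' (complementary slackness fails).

Gradient of f: grad f(x) = Q x + c = (-9, 9)
Constraint values g_i(x) = a_i^T x - b_i:
  g_1((-2, -1)) = 0
Stationarity residual: grad f(x) + sum_i lambda_i a_i = (0, 0)
  -> stationarity OK
Primal feasibility (all g_i <= 0): OK
Dual feasibility (all lambda_i >= 0): FAILS
Complementary slackness (lambda_i * g_i(x) = 0 for all i): OK

Verdict: the first failing condition is dual_feasibility -> dual.

dual


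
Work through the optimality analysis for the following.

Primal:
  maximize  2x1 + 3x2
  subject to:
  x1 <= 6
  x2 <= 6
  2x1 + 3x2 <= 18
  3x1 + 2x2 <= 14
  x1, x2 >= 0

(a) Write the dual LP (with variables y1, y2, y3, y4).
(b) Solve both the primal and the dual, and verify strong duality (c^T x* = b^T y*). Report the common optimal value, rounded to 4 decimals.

The standard primal-dual pair for 'max c^T x s.t. A x <= b, x >= 0' is:
  Dual:  min b^T y  s.t.  A^T y >= c,  y >= 0.

So the dual LP is:
  minimize  6y1 + 6y2 + 18y3 + 14y4
  subject to:
    y1 + 2y3 + 3y4 >= 2
    y2 + 3y3 + 2y4 >= 3
    y1, y2, y3, y4 >= 0

Solving the primal: x* = (1.2, 5.2).
  primal value c^T x* = 18.
Solving the dual: y* = (0, 0, 1, 0).
  dual value b^T y* = 18.
Strong duality: c^T x* = b^T y*. Confirmed.

18


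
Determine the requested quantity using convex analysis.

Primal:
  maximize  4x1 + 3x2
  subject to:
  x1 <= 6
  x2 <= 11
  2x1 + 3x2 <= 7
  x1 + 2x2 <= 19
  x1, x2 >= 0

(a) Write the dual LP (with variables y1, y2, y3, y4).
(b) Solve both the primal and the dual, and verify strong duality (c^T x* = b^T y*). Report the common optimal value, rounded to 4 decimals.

The standard primal-dual pair for 'max c^T x s.t. A x <= b, x >= 0' is:
  Dual:  min b^T y  s.t.  A^T y >= c,  y >= 0.

So the dual LP is:
  minimize  6y1 + 11y2 + 7y3 + 19y4
  subject to:
    y1 + 2y3 + y4 >= 4
    y2 + 3y3 + 2y4 >= 3
    y1, y2, y3, y4 >= 0

Solving the primal: x* = (3.5, 0).
  primal value c^T x* = 14.
Solving the dual: y* = (0, 0, 2, 0).
  dual value b^T y* = 14.
Strong duality: c^T x* = b^T y*. Confirmed.

14


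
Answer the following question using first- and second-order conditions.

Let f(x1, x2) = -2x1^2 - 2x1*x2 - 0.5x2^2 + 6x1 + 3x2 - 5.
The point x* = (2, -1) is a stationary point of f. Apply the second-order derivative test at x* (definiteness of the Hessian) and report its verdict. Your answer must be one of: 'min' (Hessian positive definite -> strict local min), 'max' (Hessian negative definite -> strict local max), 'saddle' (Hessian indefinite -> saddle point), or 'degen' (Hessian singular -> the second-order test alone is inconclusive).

Compute the Hessian H = grad^2 f:
  H = [[-4, -2], [-2, -1]]
Verify stationarity: grad f(x*) = H x* + g = (0, 0).
Eigenvalues of H: -5, 0.
H has a zero eigenvalue (singular; negative semidefinite but not definite), so H is neither positive definite, negative definite, nor indefinite. The second-order test alone is inconclusive -> degen.
(Indeed, f is constant along the null direction of H through x*, so x* is not a strict local extremum.)

degen


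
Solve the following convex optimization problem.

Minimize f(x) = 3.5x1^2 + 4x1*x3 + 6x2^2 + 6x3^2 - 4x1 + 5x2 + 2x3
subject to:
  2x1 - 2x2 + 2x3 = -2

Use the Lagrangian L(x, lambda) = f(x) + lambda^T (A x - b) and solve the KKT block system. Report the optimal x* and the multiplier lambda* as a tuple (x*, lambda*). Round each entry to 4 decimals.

Form the Lagrangian:
  L(x, lambda) = (1/2) x^T Q x + c^T x + lambda^T (A x - b)
Stationarity (grad_x L = 0): Q x + c + A^T lambda = 0.
Primal feasibility: A x = b.

This gives the KKT block system:
  [ Q   A^T ] [ x     ]   [-c ]
  [ A    0  ] [ lambda ] = [ b ]

Solving the linear system:
  x*      = (-0.04, 0.195, -0.765)
  lambda* = (3.67)
  f(x*)   = 3.4725

x* = (-0.04, 0.195, -0.765), lambda* = (3.67)


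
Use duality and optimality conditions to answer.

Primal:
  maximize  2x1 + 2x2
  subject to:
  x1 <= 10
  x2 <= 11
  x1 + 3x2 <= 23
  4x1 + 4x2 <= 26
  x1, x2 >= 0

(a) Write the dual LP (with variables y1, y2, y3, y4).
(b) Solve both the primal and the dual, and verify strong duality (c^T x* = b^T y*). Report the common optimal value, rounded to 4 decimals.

The standard primal-dual pair for 'max c^T x s.t. A x <= b, x >= 0' is:
  Dual:  min b^T y  s.t.  A^T y >= c,  y >= 0.

So the dual LP is:
  minimize  10y1 + 11y2 + 23y3 + 26y4
  subject to:
    y1 + y3 + 4y4 >= 2
    y2 + 3y3 + 4y4 >= 2
    y1, y2, y3, y4 >= 0

Solving the primal: x* = (6.5, 0).
  primal value c^T x* = 13.
Solving the dual: y* = (0, 0, 0, 0.5).
  dual value b^T y* = 13.
Strong duality: c^T x* = b^T y*. Confirmed.

13


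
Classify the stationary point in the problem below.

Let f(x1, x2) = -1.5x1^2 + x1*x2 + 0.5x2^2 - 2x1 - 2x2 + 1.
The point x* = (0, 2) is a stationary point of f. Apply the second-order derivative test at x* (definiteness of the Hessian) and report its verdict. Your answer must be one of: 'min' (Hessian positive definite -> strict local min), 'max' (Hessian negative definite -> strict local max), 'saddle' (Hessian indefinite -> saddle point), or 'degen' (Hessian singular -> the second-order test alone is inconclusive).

Compute the Hessian H = grad^2 f:
  H = [[-3, 1], [1, 1]]
Verify stationarity: grad f(x*) = H x* + g = (0, 0).
Eigenvalues of H: -3.2361, 1.2361.
Eigenvalues have mixed signs, so H is indefinite -> x* is a saddle point.

saddle


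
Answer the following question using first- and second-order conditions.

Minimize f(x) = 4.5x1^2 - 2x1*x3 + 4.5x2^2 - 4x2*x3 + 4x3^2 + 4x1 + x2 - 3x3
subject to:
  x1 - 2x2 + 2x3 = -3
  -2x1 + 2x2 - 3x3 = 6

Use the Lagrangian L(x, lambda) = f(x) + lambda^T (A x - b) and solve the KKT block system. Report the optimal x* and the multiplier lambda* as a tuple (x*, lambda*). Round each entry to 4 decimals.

Form the Lagrangian:
  L(x, lambda) = (1/2) x^T Q x + c^T x + lambda^T (A x - b)
Stationarity (grad_x L = 0): Q x + c + A^T lambda = 0.
Primal feasibility: A x = b.

This gives the KKT block system:
  [ Q   A^T ] [ x     ]   [-c ]
  [ A    0  ] [ lambda ] = [ b ]

Solving the linear system:
  x*      = (-1.6234, -0.6883, -1.3766)
  lambda* = (-7.5455, -7.7013)
  f(x*)   = 10.2597

x* = (-1.6234, -0.6883, -1.3766), lambda* = (-7.5455, -7.7013)


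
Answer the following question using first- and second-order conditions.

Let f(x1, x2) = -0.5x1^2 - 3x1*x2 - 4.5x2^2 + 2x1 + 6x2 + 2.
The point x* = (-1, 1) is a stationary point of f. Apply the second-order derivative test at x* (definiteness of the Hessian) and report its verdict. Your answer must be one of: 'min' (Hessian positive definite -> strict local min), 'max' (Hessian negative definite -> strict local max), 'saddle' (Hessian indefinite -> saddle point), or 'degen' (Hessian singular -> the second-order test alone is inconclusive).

Compute the Hessian H = grad^2 f:
  H = [[-1, -3], [-3, -9]]
Verify stationarity: grad f(x*) = H x* + g = (0, 0).
Eigenvalues of H: -10, 0.
H has a zero eigenvalue (singular; negative semidefinite but not definite), so H is neither positive definite, negative definite, nor indefinite. The second-order test alone is inconclusive -> degen.
(Indeed, f is constant along the null direction of H through x*, so x* is not a strict local extremum.)

degen


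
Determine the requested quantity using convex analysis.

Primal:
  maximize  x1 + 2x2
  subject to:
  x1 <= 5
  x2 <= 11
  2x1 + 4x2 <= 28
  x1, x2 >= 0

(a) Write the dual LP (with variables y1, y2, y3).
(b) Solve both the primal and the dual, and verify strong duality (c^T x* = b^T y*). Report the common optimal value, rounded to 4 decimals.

The standard primal-dual pair for 'max c^T x s.t. A x <= b, x >= 0' is:
  Dual:  min b^T y  s.t.  A^T y >= c,  y >= 0.

So the dual LP is:
  minimize  5y1 + 11y2 + 28y3
  subject to:
    y1 + 2y3 >= 1
    y2 + 4y3 >= 2
    y1, y2, y3 >= 0

Solving the primal: x* = (0, 7).
  primal value c^T x* = 14.
Solving the dual: y* = (0, 0, 0.5).
  dual value b^T y* = 14.
Strong duality: c^T x* = b^T y*. Confirmed.

14


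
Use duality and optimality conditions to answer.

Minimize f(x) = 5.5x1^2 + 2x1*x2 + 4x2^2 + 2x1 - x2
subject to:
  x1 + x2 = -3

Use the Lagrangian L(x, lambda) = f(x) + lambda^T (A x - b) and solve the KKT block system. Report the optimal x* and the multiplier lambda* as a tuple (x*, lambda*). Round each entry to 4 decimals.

Form the Lagrangian:
  L(x, lambda) = (1/2) x^T Q x + c^T x + lambda^T (A x - b)
Stationarity (grad_x L = 0): Q x + c + A^T lambda = 0.
Primal feasibility: A x = b.

This gives the KKT block system:
  [ Q   A^T ] [ x     ]   [-c ]
  [ A    0  ] [ lambda ] = [ b ]

Solving the linear system:
  x*      = (-1.4, -1.6)
  lambda* = (16.6)
  f(x*)   = 24.3

x* = (-1.4, -1.6), lambda* = (16.6)


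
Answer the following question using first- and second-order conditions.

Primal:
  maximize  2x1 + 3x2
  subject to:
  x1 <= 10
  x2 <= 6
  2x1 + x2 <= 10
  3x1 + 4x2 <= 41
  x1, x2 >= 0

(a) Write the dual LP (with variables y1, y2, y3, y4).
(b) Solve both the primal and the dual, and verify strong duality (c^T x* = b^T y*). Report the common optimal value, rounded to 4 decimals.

The standard primal-dual pair for 'max c^T x s.t. A x <= b, x >= 0' is:
  Dual:  min b^T y  s.t.  A^T y >= c,  y >= 0.

So the dual LP is:
  minimize  10y1 + 6y2 + 10y3 + 41y4
  subject to:
    y1 + 2y3 + 3y4 >= 2
    y2 + y3 + 4y4 >= 3
    y1, y2, y3, y4 >= 0

Solving the primal: x* = (2, 6).
  primal value c^T x* = 22.
Solving the dual: y* = (0, 2, 1, 0).
  dual value b^T y* = 22.
Strong duality: c^T x* = b^T y*. Confirmed.

22


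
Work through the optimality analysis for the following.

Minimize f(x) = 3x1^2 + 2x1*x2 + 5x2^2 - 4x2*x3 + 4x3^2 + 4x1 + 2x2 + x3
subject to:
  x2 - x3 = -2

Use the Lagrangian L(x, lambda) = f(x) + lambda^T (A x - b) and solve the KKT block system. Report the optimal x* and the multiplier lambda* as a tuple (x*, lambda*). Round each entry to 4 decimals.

Form the Lagrangian:
  L(x, lambda) = (1/2) x^T Q x + c^T x + lambda^T (A x - b)
Stationarity (grad_x L = 0): Q x + c + A^T lambda = 0.
Primal feasibility: A x = b.

This gives the KKT block system:
  [ Q   A^T ] [ x     ]   [-c ]
  [ A    0  ] [ lambda ] = [ b ]

Solving the linear system:
  x*      = (-0.3214, -1.0357, 0.9643)
  lambda* = (12.8571)
  f(x*)   = 11.6607

x* = (-0.3214, -1.0357, 0.9643), lambda* = (12.8571)


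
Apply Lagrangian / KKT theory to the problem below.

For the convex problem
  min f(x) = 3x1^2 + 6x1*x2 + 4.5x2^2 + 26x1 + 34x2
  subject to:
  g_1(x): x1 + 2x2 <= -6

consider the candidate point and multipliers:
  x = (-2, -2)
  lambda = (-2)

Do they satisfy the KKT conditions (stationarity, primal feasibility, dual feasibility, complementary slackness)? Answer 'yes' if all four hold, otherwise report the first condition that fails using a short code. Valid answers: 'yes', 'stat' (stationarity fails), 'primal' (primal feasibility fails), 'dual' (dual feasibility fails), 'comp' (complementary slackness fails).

Gradient of f: grad f(x) = Q x + c = (2, 4)
Constraint values g_i(x) = a_i^T x - b_i:
  g_1((-2, -2)) = 0
Stationarity residual: grad f(x) + sum_i lambda_i a_i = (0, 0)
  -> stationarity OK
Primal feasibility (all g_i <= 0): OK
Dual feasibility (all lambda_i >= 0): FAILS
Complementary slackness (lambda_i * g_i(x) = 0 for all i): OK

Verdict: the first failing condition is dual_feasibility -> dual.

dual


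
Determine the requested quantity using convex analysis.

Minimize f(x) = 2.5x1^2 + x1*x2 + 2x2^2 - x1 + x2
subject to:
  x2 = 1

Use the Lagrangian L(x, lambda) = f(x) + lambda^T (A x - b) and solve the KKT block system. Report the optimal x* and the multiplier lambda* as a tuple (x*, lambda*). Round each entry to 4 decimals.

Form the Lagrangian:
  L(x, lambda) = (1/2) x^T Q x + c^T x + lambda^T (A x - b)
Stationarity (grad_x L = 0): Q x + c + A^T lambda = 0.
Primal feasibility: A x = b.

This gives the KKT block system:
  [ Q   A^T ] [ x     ]   [-c ]
  [ A    0  ] [ lambda ] = [ b ]

Solving the linear system:
  x*      = (0, 1)
  lambda* = (-5)
  f(x*)   = 3

x* = (0, 1), lambda* = (-5)


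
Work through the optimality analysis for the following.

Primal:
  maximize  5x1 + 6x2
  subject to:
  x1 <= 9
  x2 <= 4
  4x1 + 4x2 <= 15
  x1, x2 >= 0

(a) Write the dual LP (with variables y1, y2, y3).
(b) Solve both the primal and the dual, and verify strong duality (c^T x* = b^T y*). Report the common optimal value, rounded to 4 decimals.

The standard primal-dual pair for 'max c^T x s.t. A x <= b, x >= 0' is:
  Dual:  min b^T y  s.t.  A^T y >= c,  y >= 0.

So the dual LP is:
  minimize  9y1 + 4y2 + 15y3
  subject to:
    y1 + 4y3 >= 5
    y2 + 4y3 >= 6
    y1, y2, y3 >= 0

Solving the primal: x* = (0, 3.75).
  primal value c^T x* = 22.5.
Solving the dual: y* = (0, 0, 1.5).
  dual value b^T y* = 22.5.
Strong duality: c^T x* = b^T y*. Confirmed.

22.5


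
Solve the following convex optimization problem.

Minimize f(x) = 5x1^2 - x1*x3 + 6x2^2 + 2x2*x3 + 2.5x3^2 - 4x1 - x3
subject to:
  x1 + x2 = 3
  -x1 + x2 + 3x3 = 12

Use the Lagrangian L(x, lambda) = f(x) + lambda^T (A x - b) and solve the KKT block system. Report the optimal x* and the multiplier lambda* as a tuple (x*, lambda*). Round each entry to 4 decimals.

Form the Lagrangian:
  L(x, lambda) = (1/2) x^T Q x + c^T x + lambda^T (A x - b)
Stationarity (grad_x L = 0): Q x + c + A^T lambda = 0.
Primal feasibility: A x = b.

This gives the KKT block system:
  [ Q   A^T ] [ x     ]   [-c ]
  [ A    0  ] [ lambda ] = [ b ]

Solving the linear system:
  x*      = (1.7637, 1.2363, 4.1758)
  lambda* = (-16.3242, -6.8626)
  f(x*)   = 60.0467

x* = (1.7637, 1.2363, 4.1758), lambda* = (-16.3242, -6.8626)


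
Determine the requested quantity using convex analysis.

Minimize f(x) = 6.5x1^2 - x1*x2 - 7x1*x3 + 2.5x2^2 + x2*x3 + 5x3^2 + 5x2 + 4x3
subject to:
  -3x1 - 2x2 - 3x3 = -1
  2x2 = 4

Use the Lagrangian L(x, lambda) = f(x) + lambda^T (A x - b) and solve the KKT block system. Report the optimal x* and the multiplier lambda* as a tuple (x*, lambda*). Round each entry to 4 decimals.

Form the Lagrangian:
  L(x, lambda) = (1/2) x^T Q x + c^T x + lambda^T (A x - b)
Stationarity (grad_x L = 0): Q x + c + A^T lambda = 0.
Primal feasibility: A x = b.

This gives the KKT block system:
  [ Q   A^T ] [ x     ]   [-c ]
  [ A    0  ] [ lambda ] = [ b ]

Solving the linear system:
  x*      = (-0.2432, 2, -0.7568)
  lambda* = (0.045, -7.1982)
  f(x*)   = 17.9054

x* = (-0.2432, 2, -0.7568), lambda* = (0.045, -7.1982)
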